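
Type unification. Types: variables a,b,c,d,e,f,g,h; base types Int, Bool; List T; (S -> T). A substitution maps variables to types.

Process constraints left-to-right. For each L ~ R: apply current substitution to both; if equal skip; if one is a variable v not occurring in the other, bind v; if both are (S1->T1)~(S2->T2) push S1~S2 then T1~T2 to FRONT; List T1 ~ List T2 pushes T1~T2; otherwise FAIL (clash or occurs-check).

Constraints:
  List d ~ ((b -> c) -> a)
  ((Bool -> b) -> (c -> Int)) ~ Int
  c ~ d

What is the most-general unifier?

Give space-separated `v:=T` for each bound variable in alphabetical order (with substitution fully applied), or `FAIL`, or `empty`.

Answer: FAIL

Derivation:
step 1: unify List d ~ ((b -> c) -> a)  [subst: {-} | 2 pending]
  clash: List d vs ((b -> c) -> a)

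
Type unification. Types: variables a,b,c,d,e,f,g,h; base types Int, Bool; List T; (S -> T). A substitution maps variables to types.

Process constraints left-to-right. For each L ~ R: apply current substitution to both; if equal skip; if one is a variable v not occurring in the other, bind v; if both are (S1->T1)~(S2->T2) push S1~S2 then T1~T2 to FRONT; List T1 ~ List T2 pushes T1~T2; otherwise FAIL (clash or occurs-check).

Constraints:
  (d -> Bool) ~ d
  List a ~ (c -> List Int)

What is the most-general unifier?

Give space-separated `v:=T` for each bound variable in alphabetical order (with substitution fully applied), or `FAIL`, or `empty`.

step 1: unify (d -> Bool) ~ d  [subst: {-} | 1 pending]
  occurs-check fail

Answer: FAIL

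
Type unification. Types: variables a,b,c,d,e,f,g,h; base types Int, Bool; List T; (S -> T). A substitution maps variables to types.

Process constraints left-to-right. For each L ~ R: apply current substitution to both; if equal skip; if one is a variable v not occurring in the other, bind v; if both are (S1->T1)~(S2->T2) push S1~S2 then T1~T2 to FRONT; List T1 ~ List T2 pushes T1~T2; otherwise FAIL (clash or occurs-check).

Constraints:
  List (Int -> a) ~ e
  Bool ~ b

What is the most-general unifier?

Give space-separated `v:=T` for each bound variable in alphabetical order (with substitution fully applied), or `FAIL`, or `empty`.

step 1: unify List (Int -> a) ~ e  [subst: {-} | 1 pending]
  bind e := List (Int -> a)
step 2: unify Bool ~ b  [subst: {e:=List (Int -> a)} | 0 pending]
  bind b := Bool

Answer: b:=Bool e:=List (Int -> a)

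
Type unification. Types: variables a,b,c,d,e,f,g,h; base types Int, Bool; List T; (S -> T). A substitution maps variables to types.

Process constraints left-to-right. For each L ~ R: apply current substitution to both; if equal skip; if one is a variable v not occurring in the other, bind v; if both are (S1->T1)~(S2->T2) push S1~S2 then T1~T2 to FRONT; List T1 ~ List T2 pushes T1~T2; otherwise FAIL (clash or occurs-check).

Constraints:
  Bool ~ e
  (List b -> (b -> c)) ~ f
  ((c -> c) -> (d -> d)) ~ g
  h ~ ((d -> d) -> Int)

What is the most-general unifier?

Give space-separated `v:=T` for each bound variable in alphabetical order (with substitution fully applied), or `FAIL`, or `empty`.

step 1: unify Bool ~ e  [subst: {-} | 3 pending]
  bind e := Bool
step 2: unify (List b -> (b -> c)) ~ f  [subst: {e:=Bool} | 2 pending]
  bind f := (List b -> (b -> c))
step 3: unify ((c -> c) -> (d -> d)) ~ g  [subst: {e:=Bool, f:=(List b -> (b -> c))} | 1 pending]
  bind g := ((c -> c) -> (d -> d))
step 4: unify h ~ ((d -> d) -> Int)  [subst: {e:=Bool, f:=(List b -> (b -> c)), g:=((c -> c) -> (d -> d))} | 0 pending]
  bind h := ((d -> d) -> Int)

Answer: e:=Bool f:=(List b -> (b -> c)) g:=((c -> c) -> (d -> d)) h:=((d -> d) -> Int)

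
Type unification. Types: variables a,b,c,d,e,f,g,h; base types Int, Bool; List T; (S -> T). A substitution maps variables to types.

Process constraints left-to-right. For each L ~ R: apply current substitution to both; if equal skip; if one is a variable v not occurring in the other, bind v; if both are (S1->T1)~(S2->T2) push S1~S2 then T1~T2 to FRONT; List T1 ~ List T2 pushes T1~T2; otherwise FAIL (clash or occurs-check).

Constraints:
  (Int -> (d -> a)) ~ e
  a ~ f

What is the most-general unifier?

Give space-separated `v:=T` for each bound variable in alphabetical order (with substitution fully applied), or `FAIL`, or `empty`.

Answer: a:=f e:=(Int -> (d -> f))

Derivation:
step 1: unify (Int -> (d -> a)) ~ e  [subst: {-} | 1 pending]
  bind e := (Int -> (d -> a))
step 2: unify a ~ f  [subst: {e:=(Int -> (d -> a))} | 0 pending]
  bind a := f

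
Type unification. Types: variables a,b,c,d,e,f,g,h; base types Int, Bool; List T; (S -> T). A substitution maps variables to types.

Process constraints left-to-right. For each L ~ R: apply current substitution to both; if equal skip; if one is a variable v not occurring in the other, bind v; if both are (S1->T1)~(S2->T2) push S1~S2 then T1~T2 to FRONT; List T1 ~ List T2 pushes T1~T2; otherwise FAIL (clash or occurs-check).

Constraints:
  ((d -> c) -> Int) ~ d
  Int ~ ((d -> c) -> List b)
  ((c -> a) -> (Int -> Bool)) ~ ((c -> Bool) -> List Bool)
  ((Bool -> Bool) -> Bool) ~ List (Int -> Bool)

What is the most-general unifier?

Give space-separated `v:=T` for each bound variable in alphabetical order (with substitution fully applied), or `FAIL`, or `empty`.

Answer: FAIL

Derivation:
step 1: unify ((d -> c) -> Int) ~ d  [subst: {-} | 3 pending]
  occurs-check fail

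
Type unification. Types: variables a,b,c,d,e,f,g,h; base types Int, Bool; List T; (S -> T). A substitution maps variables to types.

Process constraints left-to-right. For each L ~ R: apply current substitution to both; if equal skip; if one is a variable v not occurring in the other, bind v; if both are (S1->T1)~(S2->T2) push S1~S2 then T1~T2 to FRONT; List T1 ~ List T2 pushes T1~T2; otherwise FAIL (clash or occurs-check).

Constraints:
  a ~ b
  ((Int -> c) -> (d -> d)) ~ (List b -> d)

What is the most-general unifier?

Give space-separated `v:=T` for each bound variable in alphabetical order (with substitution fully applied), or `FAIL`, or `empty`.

Answer: FAIL

Derivation:
step 1: unify a ~ b  [subst: {-} | 1 pending]
  bind a := b
step 2: unify ((Int -> c) -> (d -> d)) ~ (List b -> d)  [subst: {a:=b} | 0 pending]
  -> decompose arrow: push (Int -> c)~List b, (d -> d)~d
step 3: unify (Int -> c) ~ List b  [subst: {a:=b} | 1 pending]
  clash: (Int -> c) vs List b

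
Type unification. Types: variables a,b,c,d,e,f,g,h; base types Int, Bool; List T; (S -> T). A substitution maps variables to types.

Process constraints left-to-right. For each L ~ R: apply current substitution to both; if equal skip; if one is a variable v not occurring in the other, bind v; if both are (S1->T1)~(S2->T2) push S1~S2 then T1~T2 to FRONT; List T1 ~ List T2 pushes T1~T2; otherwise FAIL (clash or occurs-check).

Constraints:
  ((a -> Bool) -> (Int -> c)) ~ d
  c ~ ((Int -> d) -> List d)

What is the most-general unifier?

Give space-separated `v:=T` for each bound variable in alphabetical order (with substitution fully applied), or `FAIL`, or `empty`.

Answer: FAIL

Derivation:
step 1: unify ((a -> Bool) -> (Int -> c)) ~ d  [subst: {-} | 1 pending]
  bind d := ((a -> Bool) -> (Int -> c))
step 2: unify c ~ ((Int -> ((a -> Bool) -> (Int -> c))) -> List ((a -> Bool) -> (Int -> c)))  [subst: {d:=((a -> Bool) -> (Int -> c))} | 0 pending]
  occurs-check fail: c in ((Int -> ((a -> Bool) -> (Int -> c))) -> List ((a -> Bool) -> (Int -> c)))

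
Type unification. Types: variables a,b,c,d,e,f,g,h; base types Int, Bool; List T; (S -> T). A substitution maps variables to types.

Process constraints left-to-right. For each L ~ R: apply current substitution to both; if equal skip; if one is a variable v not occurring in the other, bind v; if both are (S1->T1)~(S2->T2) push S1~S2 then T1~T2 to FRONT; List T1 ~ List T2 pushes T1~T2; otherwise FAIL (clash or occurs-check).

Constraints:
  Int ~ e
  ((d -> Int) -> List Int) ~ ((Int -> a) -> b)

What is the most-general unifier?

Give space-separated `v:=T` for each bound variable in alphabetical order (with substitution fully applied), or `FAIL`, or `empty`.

Answer: a:=Int b:=List Int d:=Int e:=Int

Derivation:
step 1: unify Int ~ e  [subst: {-} | 1 pending]
  bind e := Int
step 2: unify ((d -> Int) -> List Int) ~ ((Int -> a) -> b)  [subst: {e:=Int} | 0 pending]
  -> decompose arrow: push (d -> Int)~(Int -> a), List Int~b
step 3: unify (d -> Int) ~ (Int -> a)  [subst: {e:=Int} | 1 pending]
  -> decompose arrow: push d~Int, Int~a
step 4: unify d ~ Int  [subst: {e:=Int} | 2 pending]
  bind d := Int
step 5: unify Int ~ a  [subst: {e:=Int, d:=Int} | 1 pending]
  bind a := Int
step 6: unify List Int ~ b  [subst: {e:=Int, d:=Int, a:=Int} | 0 pending]
  bind b := List Int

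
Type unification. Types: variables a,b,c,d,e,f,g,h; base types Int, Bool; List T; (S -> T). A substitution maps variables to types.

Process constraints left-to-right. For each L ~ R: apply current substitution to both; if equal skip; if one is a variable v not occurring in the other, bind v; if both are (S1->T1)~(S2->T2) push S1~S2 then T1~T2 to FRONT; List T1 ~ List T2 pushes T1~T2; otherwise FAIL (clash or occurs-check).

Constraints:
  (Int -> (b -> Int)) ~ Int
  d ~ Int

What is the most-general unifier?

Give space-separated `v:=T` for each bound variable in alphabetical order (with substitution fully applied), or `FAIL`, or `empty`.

Answer: FAIL

Derivation:
step 1: unify (Int -> (b -> Int)) ~ Int  [subst: {-} | 1 pending]
  clash: (Int -> (b -> Int)) vs Int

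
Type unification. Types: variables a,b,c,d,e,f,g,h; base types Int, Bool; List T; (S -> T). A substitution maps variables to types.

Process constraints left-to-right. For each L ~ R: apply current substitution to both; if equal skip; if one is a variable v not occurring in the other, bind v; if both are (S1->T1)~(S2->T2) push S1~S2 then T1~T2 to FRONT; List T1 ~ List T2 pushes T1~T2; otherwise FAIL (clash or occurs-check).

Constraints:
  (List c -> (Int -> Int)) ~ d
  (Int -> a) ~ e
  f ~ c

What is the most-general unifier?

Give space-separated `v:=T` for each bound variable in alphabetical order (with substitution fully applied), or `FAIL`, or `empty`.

step 1: unify (List c -> (Int -> Int)) ~ d  [subst: {-} | 2 pending]
  bind d := (List c -> (Int -> Int))
step 2: unify (Int -> a) ~ e  [subst: {d:=(List c -> (Int -> Int))} | 1 pending]
  bind e := (Int -> a)
step 3: unify f ~ c  [subst: {d:=(List c -> (Int -> Int)), e:=(Int -> a)} | 0 pending]
  bind f := c

Answer: d:=(List c -> (Int -> Int)) e:=(Int -> a) f:=c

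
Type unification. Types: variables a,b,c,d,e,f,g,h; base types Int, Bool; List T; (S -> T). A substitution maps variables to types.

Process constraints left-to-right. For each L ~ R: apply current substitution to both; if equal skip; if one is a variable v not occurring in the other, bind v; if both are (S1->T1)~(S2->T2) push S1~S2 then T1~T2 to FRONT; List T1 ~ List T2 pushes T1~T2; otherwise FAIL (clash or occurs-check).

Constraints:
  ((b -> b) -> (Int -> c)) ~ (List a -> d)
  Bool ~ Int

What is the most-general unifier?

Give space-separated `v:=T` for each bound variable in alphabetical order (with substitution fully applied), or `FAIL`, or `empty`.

Answer: FAIL

Derivation:
step 1: unify ((b -> b) -> (Int -> c)) ~ (List a -> d)  [subst: {-} | 1 pending]
  -> decompose arrow: push (b -> b)~List a, (Int -> c)~d
step 2: unify (b -> b) ~ List a  [subst: {-} | 2 pending]
  clash: (b -> b) vs List a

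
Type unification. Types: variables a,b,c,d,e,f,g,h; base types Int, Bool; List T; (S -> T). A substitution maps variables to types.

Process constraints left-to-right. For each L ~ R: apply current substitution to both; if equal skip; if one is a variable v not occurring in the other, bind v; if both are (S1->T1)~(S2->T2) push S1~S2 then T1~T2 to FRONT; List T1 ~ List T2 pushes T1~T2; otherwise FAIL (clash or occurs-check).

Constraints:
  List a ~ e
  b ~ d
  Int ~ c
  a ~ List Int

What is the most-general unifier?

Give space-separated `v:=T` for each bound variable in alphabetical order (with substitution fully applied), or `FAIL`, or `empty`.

step 1: unify List a ~ e  [subst: {-} | 3 pending]
  bind e := List a
step 2: unify b ~ d  [subst: {e:=List a} | 2 pending]
  bind b := d
step 3: unify Int ~ c  [subst: {e:=List a, b:=d} | 1 pending]
  bind c := Int
step 4: unify a ~ List Int  [subst: {e:=List a, b:=d, c:=Int} | 0 pending]
  bind a := List Int

Answer: a:=List Int b:=d c:=Int e:=List List Int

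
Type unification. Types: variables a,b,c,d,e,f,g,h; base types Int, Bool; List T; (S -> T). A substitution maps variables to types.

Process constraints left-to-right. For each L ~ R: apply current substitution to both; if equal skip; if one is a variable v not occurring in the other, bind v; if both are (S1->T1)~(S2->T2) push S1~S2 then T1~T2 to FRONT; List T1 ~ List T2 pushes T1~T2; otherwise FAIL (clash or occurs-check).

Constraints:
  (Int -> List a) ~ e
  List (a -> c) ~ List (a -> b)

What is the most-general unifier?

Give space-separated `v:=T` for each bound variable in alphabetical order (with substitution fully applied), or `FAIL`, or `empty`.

Answer: c:=b e:=(Int -> List a)

Derivation:
step 1: unify (Int -> List a) ~ e  [subst: {-} | 1 pending]
  bind e := (Int -> List a)
step 2: unify List (a -> c) ~ List (a -> b)  [subst: {e:=(Int -> List a)} | 0 pending]
  -> decompose List: push (a -> c)~(a -> b)
step 3: unify (a -> c) ~ (a -> b)  [subst: {e:=(Int -> List a)} | 0 pending]
  -> decompose arrow: push a~a, c~b
step 4: unify a ~ a  [subst: {e:=(Int -> List a)} | 1 pending]
  -> identical, skip
step 5: unify c ~ b  [subst: {e:=(Int -> List a)} | 0 pending]
  bind c := b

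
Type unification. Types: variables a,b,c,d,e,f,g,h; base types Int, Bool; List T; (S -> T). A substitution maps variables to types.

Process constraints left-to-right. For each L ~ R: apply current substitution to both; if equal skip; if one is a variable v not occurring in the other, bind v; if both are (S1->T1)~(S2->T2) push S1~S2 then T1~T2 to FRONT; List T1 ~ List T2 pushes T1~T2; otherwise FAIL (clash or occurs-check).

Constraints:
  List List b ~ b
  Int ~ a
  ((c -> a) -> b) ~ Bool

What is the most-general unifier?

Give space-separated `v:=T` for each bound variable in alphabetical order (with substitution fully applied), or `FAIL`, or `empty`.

Answer: FAIL

Derivation:
step 1: unify List List b ~ b  [subst: {-} | 2 pending]
  occurs-check fail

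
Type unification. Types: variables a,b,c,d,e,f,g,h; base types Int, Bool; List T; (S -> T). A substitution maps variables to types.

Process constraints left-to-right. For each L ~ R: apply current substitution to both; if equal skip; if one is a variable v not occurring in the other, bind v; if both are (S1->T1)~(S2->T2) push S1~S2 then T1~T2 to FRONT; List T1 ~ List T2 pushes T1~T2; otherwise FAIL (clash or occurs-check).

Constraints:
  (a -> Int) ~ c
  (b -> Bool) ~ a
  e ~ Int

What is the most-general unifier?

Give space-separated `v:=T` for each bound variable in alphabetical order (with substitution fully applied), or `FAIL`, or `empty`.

step 1: unify (a -> Int) ~ c  [subst: {-} | 2 pending]
  bind c := (a -> Int)
step 2: unify (b -> Bool) ~ a  [subst: {c:=(a -> Int)} | 1 pending]
  bind a := (b -> Bool)
step 3: unify e ~ Int  [subst: {c:=(a -> Int), a:=(b -> Bool)} | 0 pending]
  bind e := Int

Answer: a:=(b -> Bool) c:=((b -> Bool) -> Int) e:=Int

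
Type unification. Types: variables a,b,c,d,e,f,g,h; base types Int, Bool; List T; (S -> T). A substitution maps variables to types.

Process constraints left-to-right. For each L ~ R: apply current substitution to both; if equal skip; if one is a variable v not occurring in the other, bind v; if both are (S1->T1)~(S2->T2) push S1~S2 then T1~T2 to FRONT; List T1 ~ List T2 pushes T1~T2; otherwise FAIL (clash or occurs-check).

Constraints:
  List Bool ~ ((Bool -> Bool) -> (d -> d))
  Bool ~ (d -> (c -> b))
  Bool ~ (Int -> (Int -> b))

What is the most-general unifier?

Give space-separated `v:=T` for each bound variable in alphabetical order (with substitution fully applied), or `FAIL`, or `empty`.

Answer: FAIL

Derivation:
step 1: unify List Bool ~ ((Bool -> Bool) -> (d -> d))  [subst: {-} | 2 pending]
  clash: List Bool vs ((Bool -> Bool) -> (d -> d))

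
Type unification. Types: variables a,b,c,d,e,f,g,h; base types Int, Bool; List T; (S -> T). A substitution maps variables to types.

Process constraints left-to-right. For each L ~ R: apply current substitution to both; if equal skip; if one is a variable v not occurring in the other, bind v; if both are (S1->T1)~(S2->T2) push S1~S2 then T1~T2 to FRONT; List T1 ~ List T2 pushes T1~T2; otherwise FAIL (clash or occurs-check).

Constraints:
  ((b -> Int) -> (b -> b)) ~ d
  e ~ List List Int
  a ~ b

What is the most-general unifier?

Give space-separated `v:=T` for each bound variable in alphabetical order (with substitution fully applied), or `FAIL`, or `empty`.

Answer: a:=b d:=((b -> Int) -> (b -> b)) e:=List List Int

Derivation:
step 1: unify ((b -> Int) -> (b -> b)) ~ d  [subst: {-} | 2 pending]
  bind d := ((b -> Int) -> (b -> b))
step 2: unify e ~ List List Int  [subst: {d:=((b -> Int) -> (b -> b))} | 1 pending]
  bind e := List List Int
step 3: unify a ~ b  [subst: {d:=((b -> Int) -> (b -> b)), e:=List List Int} | 0 pending]
  bind a := b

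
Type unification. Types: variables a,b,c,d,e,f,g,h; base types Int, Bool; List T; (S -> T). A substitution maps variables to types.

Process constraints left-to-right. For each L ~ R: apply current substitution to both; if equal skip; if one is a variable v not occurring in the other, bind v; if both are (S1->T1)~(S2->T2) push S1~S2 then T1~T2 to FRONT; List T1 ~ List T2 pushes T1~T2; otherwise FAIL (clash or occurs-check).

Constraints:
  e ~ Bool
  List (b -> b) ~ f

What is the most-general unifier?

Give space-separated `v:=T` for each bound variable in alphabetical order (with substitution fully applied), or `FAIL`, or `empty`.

Answer: e:=Bool f:=List (b -> b)

Derivation:
step 1: unify e ~ Bool  [subst: {-} | 1 pending]
  bind e := Bool
step 2: unify List (b -> b) ~ f  [subst: {e:=Bool} | 0 pending]
  bind f := List (b -> b)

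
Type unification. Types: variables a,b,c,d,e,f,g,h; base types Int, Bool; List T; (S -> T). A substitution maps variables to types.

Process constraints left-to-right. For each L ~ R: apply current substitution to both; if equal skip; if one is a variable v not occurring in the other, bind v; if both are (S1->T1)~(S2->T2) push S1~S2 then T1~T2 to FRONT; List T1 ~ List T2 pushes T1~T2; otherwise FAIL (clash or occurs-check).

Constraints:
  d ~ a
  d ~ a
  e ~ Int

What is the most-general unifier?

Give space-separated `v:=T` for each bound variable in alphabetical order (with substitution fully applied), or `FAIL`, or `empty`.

step 1: unify d ~ a  [subst: {-} | 2 pending]
  bind d := a
step 2: unify a ~ a  [subst: {d:=a} | 1 pending]
  -> identical, skip
step 3: unify e ~ Int  [subst: {d:=a} | 0 pending]
  bind e := Int

Answer: d:=a e:=Int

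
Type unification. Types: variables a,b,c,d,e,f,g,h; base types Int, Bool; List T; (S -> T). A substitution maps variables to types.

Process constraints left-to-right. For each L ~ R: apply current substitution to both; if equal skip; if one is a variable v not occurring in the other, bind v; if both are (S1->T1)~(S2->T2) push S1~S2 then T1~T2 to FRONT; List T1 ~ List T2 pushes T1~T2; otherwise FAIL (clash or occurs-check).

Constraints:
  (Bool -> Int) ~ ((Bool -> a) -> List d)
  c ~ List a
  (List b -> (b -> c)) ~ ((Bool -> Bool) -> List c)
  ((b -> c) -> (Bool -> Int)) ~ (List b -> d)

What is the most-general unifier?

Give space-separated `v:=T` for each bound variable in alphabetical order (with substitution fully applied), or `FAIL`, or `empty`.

step 1: unify (Bool -> Int) ~ ((Bool -> a) -> List d)  [subst: {-} | 3 pending]
  -> decompose arrow: push Bool~(Bool -> a), Int~List d
step 2: unify Bool ~ (Bool -> a)  [subst: {-} | 4 pending]
  clash: Bool vs (Bool -> a)

Answer: FAIL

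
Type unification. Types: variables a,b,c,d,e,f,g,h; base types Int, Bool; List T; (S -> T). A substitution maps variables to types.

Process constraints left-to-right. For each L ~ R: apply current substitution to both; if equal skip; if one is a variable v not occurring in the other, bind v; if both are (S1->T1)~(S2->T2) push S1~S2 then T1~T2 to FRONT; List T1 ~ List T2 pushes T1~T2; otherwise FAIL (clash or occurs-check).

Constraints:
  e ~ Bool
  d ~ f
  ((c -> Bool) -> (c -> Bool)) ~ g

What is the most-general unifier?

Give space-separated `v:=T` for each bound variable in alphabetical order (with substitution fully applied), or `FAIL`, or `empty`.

Answer: d:=f e:=Bool g:=((c -> Bool) -> (c -> Bool))

Derivation:
step 1: unify e ~ Bool  [subst: {-} | 2 pending]
  bind e := Bool
step 2: unify d ~ f  [subst: {e:=Bool} | 1 pending]
  bind d := f
step 3: unify ((c -> Bool) -> (c -> Bool)) ~ g  [subst: {e:=Bool, d:=f} | 0 pending]
  bind g := ((c -> Bool) -> (c -> Bool))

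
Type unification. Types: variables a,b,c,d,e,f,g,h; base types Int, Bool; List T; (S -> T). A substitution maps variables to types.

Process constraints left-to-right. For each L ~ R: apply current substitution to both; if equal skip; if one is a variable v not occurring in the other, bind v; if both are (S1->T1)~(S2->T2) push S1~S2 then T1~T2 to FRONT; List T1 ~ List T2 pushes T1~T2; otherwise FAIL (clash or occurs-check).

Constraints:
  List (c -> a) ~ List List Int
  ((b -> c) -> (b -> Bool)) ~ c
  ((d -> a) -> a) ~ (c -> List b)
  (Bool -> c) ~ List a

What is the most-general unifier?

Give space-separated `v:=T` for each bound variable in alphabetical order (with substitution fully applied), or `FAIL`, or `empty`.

Answer: FAIL

Derivation:
step 1: unify List (c -> a) ~ List List Int  [subst: {-} | 3 pending]
  -> decompose List: push (c -> a)~List Int
step 2: unify (c -> a) ~ List Int  [subst: {-} | 3 pending]
  clash: (c -> a) vs List Int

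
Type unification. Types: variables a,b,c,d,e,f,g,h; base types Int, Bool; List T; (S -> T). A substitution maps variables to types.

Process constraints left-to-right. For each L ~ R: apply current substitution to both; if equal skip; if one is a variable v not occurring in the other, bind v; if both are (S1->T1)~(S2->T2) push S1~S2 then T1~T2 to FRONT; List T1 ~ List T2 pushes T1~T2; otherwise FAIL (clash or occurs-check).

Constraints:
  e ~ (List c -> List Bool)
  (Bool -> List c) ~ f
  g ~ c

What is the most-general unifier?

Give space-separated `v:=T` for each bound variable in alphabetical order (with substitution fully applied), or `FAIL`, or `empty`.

Answer: e:=(List c -> List Bool) f:=(Bool -> List c) g:=c

Derivation:
step 1: unify e ~ (List c -> List Bool)  [subst: {-} | 2 pending]
  bind e := (List c -> List Bool)
step 2: unify (Bool -> List c) ~ f  [subst: {e:=(List c -> List Bool)} | 1 pending]
  bind f := (Bool -> List c)
step 3: unify g ~ c  [subst: {e:=(List c -> List Bool), f:=(Bool -> List c)} | 0 pending]
  bind g := c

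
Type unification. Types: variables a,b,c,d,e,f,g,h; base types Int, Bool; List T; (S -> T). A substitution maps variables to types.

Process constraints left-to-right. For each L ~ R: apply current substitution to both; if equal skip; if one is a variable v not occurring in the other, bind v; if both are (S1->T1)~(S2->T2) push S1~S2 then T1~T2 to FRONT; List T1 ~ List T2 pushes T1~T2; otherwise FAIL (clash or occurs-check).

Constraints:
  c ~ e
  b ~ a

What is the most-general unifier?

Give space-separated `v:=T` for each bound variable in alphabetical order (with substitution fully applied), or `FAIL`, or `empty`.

step 1: unify c ~ e  [subst: {-} | 1 pending]
  bind c := e
step 2: unify b ~ a  [subst: {c:=e} | 0 pending]
  bind b := a

Answer: b:=a c:=e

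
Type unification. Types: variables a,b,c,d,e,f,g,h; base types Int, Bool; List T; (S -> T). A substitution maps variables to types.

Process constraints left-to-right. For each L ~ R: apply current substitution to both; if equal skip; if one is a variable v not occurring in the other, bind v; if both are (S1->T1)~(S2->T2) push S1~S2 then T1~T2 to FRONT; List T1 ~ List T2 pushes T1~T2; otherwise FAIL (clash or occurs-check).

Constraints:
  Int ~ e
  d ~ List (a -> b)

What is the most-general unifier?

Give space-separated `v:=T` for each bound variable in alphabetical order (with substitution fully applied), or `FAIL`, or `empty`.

Answer: d:=List (a -> b) e:=Int

Derivation:
step 1: unify Int ~ e  [subst: {-} | 1 pending]
  bind e := Int
step 2: unify d ~ List (a -> b)  [subst: {e:=Int} | 0 pending]
  bind d := List (a -> b)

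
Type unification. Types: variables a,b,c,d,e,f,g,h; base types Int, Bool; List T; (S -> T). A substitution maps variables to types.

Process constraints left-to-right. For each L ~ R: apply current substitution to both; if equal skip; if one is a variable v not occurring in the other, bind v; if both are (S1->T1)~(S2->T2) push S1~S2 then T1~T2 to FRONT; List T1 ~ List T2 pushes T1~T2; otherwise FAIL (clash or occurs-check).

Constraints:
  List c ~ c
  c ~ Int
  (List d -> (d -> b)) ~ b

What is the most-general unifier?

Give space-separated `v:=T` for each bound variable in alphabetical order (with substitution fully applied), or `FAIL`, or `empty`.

step 1: unify List c ~ c  [subst: {-} | 2 pending]
  occurs-check fail

Answer: FAIL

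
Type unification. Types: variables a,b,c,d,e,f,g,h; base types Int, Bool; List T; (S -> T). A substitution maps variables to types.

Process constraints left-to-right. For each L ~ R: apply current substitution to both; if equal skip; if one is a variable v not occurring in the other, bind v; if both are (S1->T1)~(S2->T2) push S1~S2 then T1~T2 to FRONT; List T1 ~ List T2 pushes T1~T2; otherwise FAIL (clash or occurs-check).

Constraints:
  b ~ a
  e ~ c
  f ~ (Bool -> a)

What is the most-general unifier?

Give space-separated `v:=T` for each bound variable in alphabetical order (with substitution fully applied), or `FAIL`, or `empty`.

step 1: unify b ~ a  [subst: {-} | 2 pending]
  bind b := a
step 2: unify e ~ c  [subst: {b:=a} | 1 pending]
  bind e := c
step 3: unify f ~ (Bool -> a)  [subst: {b:=a, e:=c} | 0 pending]
  bind f := (Bool -> a)

Answer: b:=a e:=c f:=(Bool -> a)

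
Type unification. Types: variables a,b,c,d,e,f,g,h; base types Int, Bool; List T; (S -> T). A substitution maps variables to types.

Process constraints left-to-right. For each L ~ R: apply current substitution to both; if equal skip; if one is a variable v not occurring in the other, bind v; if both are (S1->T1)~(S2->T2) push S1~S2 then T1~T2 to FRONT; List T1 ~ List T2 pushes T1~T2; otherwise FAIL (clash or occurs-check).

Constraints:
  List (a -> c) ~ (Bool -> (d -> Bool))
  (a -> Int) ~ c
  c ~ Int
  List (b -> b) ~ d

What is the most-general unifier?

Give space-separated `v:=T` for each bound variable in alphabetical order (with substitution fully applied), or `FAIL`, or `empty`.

step 1: unify List (a -> c) ~ (Bool -> (d -> Bool))  [subst: {-} | 3 pending]
  clash: List (a -> c) vs (Bool -> (d -> Bool))

Answer: FAIL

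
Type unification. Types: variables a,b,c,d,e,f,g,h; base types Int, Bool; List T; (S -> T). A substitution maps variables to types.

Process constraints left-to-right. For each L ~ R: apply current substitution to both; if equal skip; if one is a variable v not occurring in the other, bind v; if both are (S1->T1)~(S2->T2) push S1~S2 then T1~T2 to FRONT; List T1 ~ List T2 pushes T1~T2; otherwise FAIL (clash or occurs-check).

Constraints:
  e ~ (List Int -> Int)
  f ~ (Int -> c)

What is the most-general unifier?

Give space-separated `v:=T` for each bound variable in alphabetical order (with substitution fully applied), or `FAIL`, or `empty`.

step 1: unify e ~ (List Int -> Int)  [subst: {-} | 1 pending]
  bind e := (List Int -> Int)
step 2: unify f ~ (Int -> c)  [subst: {e:=(List Int -> Int)} | 0 pending]
  bind f := (Int -> c)

Answer: e:=(List Int -> Int) f:=(Int -> c)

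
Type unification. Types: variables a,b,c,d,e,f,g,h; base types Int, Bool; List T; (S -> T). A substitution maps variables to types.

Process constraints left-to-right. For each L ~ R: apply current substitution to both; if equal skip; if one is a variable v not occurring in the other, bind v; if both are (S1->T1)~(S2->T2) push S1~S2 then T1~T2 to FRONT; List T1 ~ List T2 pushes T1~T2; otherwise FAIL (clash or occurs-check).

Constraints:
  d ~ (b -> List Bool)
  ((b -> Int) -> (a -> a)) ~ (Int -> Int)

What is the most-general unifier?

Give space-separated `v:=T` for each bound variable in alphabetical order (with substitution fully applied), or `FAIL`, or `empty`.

Answer: FAIL

Derivation:
step 1: unify d ~ (b -> List Bool)  [subst: {-} | 1 pending]
  bind d := (b -> List Bool)
step 2: unify ((b -> Int) -> (a -> a)) ~ (Int -> Int)  [subst: {d:=(b -> List Bool)} | 0 pending]
  -> decompose arrow: push (b -> Int)~Int, (a -> a)~Int
step 3: unify (b -> Int) ~ Int  [subst: {d:=(b -> List Bool)} | 1 pending]
  clash: (b -> Int) vs Int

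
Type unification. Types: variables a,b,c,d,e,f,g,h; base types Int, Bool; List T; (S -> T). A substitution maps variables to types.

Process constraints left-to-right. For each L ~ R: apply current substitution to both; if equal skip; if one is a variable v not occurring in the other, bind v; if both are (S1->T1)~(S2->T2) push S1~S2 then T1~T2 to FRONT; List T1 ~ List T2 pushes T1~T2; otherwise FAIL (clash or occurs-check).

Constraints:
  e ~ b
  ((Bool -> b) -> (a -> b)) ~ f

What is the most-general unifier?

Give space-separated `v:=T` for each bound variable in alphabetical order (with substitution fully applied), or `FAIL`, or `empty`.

Answer: e:=b f:=((Bool -> b) -> (a -> b))

Derivation:
step 1: unify e ~ b  [subst: {-} | 1 pending]
  bind e := b
step 2: unify ((Bool -> b) -> (a -> b)) ~ f  [subst: {e:=b} | 0 pending]
  bind f := ((Bool -> b) -> (a -> b))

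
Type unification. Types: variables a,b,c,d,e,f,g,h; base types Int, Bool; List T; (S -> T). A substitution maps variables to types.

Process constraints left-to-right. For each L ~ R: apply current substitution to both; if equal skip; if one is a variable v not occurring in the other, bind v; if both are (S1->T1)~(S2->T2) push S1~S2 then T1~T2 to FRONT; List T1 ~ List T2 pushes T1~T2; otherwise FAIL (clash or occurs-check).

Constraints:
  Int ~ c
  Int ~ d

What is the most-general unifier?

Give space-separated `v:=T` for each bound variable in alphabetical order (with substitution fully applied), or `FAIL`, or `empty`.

Answer: c:=Int d:=Int

Derivation:
step 1: unify Int ~ c  [subst: {-} | 1 pending]
  bind c := Int
step 2: unify Int ~ d  [subst: {c:=Int} | 0 pending]
  bind d := Int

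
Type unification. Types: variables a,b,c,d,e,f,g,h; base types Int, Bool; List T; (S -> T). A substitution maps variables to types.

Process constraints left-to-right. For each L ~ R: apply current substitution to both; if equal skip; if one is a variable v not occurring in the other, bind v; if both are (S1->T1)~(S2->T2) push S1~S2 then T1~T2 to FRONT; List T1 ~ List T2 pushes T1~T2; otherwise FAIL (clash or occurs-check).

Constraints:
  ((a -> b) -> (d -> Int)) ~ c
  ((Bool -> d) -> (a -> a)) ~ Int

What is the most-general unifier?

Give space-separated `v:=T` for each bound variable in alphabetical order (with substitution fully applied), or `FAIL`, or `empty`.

step 1: unify ((a -> b) -> (d -> Int)) ~ c  [subst: {-} | 1 pending]
  bind c := ((a -> b) -> (d -> Int))
step 2: unify ((Bool -> d) -> (a -> a)) ~ Int  [subst: {c:=((a -> b) -> (d -> Int))} | 0 pending]
  clash: ((Bool -> d) -> (a -> a)) vs Int

Answer: FAIL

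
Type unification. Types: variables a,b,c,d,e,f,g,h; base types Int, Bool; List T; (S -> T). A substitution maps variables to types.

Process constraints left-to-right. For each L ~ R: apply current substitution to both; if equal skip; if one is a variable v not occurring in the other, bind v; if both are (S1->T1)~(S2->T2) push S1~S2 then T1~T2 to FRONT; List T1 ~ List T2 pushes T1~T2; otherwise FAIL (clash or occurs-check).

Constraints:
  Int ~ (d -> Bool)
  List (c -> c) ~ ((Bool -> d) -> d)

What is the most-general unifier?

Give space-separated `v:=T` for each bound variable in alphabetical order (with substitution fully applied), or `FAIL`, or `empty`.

Answer: FAIL

Derivation:
step 1: unify Int ~ (d -> Bool)  [subst: {-} | 1 pending]
  clash: Int vs (d -> Bool)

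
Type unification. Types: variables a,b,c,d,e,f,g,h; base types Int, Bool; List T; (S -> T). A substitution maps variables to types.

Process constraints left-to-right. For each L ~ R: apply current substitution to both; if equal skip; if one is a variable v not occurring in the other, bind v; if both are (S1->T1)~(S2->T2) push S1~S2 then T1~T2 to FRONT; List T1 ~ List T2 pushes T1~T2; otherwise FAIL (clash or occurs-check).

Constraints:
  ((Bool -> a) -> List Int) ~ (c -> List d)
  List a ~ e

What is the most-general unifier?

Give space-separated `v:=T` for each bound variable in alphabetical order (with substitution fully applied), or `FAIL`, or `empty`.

step 1: unify ((Bool -> a) -> List Int) ~ (c -> List d)  [subst: {-} | 1 pending]
  -> decompose arrow: push (Bool -> a)~c, List Int~List d
step 2: unify (Bool -> a) ~ c  [subst: {-} | 2 pending]
  bind c := (Bool -> a)
step 3: unify List Int ~ List d  [subst: {c:=(Bool -> a)} | 1 pending]
  -> decompose List: push Int~d
step 4: unify Int ~ d  [subst: {c:=(Bool -> a)} | 1 pending]
  bind d := Int
step 5: unify List a ~ e  [subst: {c:=(Bool -> a), d:=Int} | 0 pending]
  bind e := List a

Answer: c:=(Bool -> a) d:=Int e:=List a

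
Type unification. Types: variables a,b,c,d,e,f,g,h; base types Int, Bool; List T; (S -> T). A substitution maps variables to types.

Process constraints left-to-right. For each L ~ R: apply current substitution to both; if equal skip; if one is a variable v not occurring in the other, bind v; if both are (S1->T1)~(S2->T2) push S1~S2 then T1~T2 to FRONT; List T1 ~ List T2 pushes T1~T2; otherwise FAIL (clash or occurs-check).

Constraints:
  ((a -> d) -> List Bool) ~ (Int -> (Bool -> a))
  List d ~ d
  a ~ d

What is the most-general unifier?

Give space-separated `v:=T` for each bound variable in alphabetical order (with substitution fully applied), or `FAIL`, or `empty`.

step 1: unify ((a -> d) -> List Bool) ~ (Int -> (Bool -> a))  [subst: {-} | 2 pending]
  -> decompose arrow: push (a -> d)~Int, List Bool~(Bool -> a)
step 2: unify (a -> d) ~ Int  [subst: {-} | 3 pending]
  clash: (a -> d) vs Int

Answer: FAIL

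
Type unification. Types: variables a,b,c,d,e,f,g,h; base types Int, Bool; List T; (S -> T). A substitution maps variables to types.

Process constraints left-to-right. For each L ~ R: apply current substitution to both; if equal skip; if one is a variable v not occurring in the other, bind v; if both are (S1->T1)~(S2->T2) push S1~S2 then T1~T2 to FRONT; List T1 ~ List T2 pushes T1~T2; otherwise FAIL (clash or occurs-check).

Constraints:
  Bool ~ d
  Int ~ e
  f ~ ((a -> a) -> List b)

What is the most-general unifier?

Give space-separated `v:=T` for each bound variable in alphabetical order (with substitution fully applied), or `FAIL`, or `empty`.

Answer: d:=Bool e:=Int f:=((a -> a) -> List b)

Derivation:
step 1: unify Bool ~ d  [subst: {-} | 2 pending]
  bind d := Bool
step 2: unify Int ~ e  [subst: {d:=Bool} | 1 pending]
  bind e := Int
step 3: unify f ~ ((a -> a) -> List b)  [subst: {d:=Bool, e:=Int} | 0 pending]
  bind f := ((a -> a) -> List b)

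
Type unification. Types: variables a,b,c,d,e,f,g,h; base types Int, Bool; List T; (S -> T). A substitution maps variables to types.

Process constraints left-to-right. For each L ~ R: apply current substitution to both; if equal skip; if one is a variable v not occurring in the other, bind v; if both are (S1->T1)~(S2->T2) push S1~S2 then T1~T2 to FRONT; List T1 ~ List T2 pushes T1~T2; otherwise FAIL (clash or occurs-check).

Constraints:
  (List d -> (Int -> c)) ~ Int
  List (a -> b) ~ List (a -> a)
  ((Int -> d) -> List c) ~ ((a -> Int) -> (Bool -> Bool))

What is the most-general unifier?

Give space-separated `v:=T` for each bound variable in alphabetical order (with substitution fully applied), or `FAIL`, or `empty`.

Answer: FAIL

Derivation:
step 1: unify (List d -> (Int -> c)) ~ Int  [subst: {-} | 2 pending]
  clash: (List d -> (Int -> c)) vs Int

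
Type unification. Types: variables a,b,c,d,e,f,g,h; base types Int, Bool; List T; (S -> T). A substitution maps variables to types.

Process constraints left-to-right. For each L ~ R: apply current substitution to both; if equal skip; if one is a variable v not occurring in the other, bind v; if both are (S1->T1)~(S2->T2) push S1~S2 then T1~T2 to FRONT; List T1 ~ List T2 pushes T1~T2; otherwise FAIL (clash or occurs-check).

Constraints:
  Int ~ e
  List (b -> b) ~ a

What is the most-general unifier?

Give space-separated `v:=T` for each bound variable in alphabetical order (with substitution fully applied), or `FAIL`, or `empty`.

Answer: a:=List (b -> b) e:=Int

Derivation:
step 1: unify Int ~ e  [subst: {-} | 1 pending]
  bind e := Int
step 2: unify List (b -> b) ~ a  [subst: {e:=Int} | 0 pending]
  bind a := List (b -> b)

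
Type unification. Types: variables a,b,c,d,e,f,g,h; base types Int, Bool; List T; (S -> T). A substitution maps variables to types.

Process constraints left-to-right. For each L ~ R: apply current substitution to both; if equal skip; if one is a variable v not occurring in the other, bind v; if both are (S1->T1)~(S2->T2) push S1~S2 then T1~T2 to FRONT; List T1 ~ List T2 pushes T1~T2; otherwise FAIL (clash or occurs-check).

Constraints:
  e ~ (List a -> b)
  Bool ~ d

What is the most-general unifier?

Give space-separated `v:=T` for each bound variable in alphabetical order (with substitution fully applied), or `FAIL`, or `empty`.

step 1: unify e ~ (List a -> b)  [subst: {-} | 1 pending]
  bind e := (List a -> b)
step 2: unify Bool ~ d  [subst: {e:=(List a -> b)} | 0 pending]
  bind d := Bool

Answer: d:=Bool e:=(List a -> b)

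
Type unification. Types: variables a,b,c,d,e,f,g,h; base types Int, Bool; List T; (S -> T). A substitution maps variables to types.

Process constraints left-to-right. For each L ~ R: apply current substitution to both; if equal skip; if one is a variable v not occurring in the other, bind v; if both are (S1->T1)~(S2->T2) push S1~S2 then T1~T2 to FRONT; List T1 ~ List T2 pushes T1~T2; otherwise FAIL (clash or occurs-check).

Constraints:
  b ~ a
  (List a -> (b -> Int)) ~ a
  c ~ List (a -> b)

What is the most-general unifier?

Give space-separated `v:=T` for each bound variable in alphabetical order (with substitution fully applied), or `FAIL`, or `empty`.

Answer: FAIL

Derivation:
step 1: unify b ~ a  [subst: {-} | 2 pending]
  bind b := a
step 2: unify (List a -> (a -> Int)) ~ a  [subst: {b:=a} | 1 pending]
  occurs-check fail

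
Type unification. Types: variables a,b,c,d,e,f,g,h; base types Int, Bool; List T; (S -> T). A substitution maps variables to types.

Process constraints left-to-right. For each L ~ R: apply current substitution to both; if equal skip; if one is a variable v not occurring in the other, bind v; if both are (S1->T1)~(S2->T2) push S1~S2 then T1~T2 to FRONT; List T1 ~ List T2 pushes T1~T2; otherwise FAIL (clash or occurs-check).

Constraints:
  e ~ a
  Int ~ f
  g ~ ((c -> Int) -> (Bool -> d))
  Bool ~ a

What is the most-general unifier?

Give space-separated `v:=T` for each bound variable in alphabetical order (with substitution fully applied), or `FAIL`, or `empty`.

step 1: unify e ~ a  [subst: {-} | 3 pending]
  bind e := a
step 2: unify Int ~ f  [subst: {e:=a} | 2 pending]
  bind f := Int
step 3: unify g ~ ((c -> Int) -> (Bool -> d))  [subst: {e:=a, f:=Int} | 1 pending]
  bind g := ((c -> Int) -> (Bool -> d))
step 4: unify Bool ~ a  [subst: {e:=a, f:=Int, g:=((c -> Int) -> (Bool -> d))} | 0 pending]
  bind a := Bool

Answer: a:=Bool e:=Bool f:=Int g:=((c -> Int) -> (Bool -> d))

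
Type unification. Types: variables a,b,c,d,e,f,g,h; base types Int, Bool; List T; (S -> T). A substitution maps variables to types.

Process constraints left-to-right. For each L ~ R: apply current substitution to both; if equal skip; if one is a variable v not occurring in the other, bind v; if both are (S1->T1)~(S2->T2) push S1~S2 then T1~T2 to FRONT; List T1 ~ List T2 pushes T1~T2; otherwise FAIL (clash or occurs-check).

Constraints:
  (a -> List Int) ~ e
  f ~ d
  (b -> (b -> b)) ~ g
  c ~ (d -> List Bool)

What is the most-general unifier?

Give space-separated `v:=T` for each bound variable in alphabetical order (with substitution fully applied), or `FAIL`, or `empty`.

Answer: c:=(d -> List Bool) e:=(a -> List Int) f:=d g:=(b -> (b -> b))

Derivation:
step 1: unify (a -> List Int) ~ e  [subst: {-} | 3 pending]
  bind e := (a -> List Int)
step 2: unify f ~ d  [subst: {e:=(a -> List Int)} | 2 pending]
  bind f := d
step 3: unify (b -> (b -> b)) ~ g  [subst: {e:=(a -> List Int), f:=d} | 1 pending]
  bind g := (b -> (b -> b))
step 4: unify c ~ (d -> List Bool)  [subst: {e:=(a -> List Int), f:=d, g:=(b -> (b -> b))} | 0 pending]
  bind c := (d -> List Bool)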